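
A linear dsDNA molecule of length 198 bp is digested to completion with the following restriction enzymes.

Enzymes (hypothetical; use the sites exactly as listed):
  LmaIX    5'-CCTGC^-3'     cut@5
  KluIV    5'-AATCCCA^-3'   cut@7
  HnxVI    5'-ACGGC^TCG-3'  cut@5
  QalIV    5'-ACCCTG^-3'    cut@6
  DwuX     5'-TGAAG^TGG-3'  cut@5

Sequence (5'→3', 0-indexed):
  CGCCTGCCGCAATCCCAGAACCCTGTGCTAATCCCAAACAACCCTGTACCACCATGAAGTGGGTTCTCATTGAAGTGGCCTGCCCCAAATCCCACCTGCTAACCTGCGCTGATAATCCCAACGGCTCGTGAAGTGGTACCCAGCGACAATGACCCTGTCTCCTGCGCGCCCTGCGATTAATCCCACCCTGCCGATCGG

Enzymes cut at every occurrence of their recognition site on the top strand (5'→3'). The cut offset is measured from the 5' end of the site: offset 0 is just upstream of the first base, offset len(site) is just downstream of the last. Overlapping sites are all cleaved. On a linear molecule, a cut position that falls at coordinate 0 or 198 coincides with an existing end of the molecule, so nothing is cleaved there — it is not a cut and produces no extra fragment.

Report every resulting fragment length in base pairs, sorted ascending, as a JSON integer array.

Per-enzyme occurrences:
  LmaIX CCTGC/5: at [2, 78, 94, 102, 160, 169, 186] ⇒ [7, 83, 99, 107, 165, 174, 191]
  KluIV AATCCCA/7: at [10, 29, 87, 113, 178] ⇒ [17, 36, 94, 120, 185]
  HnxVI ACGGCTCG/5: at [120] ⇒ [125]
  QalIV ACCCTG/6: at [19, 40, 151, 184] ⇒ [25, 46, 157, 190]
  DwuX TGAAGTGG/5: at [54, 70, 128] ⇒ [59, 75, 133]

All cut coordinates (distinct, sorted): [7, 17, 25, 36, 46, 59, 75, 83, 94, 99, 107, 120, 125, 133, 157, 165, 174, 185, 190, 191]

Fragments:
  [0,7): 7 bp
  [7,17): 10 bp
  [17,25): 8 bp
  [25,36): 11 bp
  [36,46): 10 bp
  [46,59): 13 bp
  [59,75): 16 bp
  [75,83): 8 bp
  [83,94): 11 bp
  [94,99): 5 bp
  [99,107): 8 bp
  [107,120): 13 bp
  [120,125): 5 bp
  [125,133): 8 bp
  [133,157): 24 bp
  [157,165): 8 bp
  [165,174): 9 bp
  [174,185): 11 bp
  [185,190): 5 bp
  [190,191): 1 bp
  [191,198): 7 bp

[1,5,5,5,7,7,8,8,8,8,8,9,10,10,11,11,11,13,13,16,24]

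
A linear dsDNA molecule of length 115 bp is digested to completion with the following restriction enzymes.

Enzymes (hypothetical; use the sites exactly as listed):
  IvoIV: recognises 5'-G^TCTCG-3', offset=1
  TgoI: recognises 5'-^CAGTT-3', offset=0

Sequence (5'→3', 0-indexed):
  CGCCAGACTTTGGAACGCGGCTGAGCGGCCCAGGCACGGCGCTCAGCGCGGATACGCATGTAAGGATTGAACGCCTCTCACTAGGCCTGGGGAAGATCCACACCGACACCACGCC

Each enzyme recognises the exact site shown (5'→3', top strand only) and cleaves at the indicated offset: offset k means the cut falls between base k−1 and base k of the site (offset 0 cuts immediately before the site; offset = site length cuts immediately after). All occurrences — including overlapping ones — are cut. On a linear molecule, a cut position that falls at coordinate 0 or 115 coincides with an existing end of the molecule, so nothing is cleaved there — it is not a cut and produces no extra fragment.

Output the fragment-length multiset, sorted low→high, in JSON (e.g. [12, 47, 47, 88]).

[115]

Site scan:
  IvoIV (GTCTCG, off=1): no sites
  TgoI (CAGTT, off=0): no sites

Pooled cuts: ∅

Fragments:
  no cuts → one linear fragment of 115 bp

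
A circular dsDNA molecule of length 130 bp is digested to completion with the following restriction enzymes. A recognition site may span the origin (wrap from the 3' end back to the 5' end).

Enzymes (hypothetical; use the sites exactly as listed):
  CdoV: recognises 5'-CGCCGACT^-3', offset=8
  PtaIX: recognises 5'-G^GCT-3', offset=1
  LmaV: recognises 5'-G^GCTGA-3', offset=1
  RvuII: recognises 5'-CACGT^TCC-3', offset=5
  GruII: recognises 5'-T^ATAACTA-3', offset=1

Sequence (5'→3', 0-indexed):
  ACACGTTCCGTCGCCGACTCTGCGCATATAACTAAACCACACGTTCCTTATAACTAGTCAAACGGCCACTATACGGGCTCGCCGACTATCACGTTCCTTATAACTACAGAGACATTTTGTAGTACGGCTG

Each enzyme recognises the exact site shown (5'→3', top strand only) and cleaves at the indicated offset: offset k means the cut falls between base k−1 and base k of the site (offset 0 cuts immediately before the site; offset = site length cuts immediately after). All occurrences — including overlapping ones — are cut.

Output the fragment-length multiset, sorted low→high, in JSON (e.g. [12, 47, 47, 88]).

[5,5,7,8,10,11,13,17,27,27]

Per-enzyme occurrences:
  CdoV CGCCGACT/8: at [11, 79] ⇒ [19, 87]
  PtaIX GGCT/1: at [75, 125] ⇒ [76, 126]
  LmaV GGCTGA/1: at [125] ⇒ [126]
  RvuII CACGTTCC/5: at [1, 39, 89] ⇒ [6, 44, 94]
  GruII TATAACTA/1: at [26, 48, 98] ⇒ [27, 49, 99]

Pooled cuts: [6, 19, 27, 44, 49, 76, 87, 94, 99, 126]

Fragment lengths:
  6→19: 13 bp
  19→27: 8 bp
  27→44: 17 bp
  44→49: 5 bp
  49→76: 27 bp
  76→87: 11 bp
  87→94: 7 bp
  94→99: 5 bp
  99→126: 27 bp
  126→6 (wrap): 130-126+6 = 10 bp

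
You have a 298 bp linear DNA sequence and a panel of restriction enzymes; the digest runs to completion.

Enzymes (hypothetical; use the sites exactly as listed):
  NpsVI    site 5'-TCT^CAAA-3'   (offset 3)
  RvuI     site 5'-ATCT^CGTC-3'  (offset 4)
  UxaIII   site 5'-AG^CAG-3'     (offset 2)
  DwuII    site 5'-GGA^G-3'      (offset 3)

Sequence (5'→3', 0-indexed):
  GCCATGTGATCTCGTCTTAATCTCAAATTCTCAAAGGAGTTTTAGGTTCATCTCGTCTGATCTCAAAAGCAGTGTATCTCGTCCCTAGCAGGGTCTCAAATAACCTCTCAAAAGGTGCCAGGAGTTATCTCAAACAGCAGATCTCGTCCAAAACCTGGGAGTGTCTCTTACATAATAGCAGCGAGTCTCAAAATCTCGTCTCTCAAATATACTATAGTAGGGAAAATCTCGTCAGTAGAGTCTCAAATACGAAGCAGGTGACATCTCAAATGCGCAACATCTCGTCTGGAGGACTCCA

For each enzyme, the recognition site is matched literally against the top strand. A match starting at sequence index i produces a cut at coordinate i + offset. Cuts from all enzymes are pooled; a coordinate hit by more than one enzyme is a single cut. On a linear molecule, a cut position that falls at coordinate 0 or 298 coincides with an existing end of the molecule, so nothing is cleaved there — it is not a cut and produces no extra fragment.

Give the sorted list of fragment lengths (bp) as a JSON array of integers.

Site scan:
  NpsVI TCTCAAA/3: at [20, 28, 60, 93, 105, 127, 185, 200, 240, 263] ⇒ [23, 31, 63, 96, 108, 130, 188, 203, 243, 266]
  RvuI ATCTCGTC/4: at [8, 49, 75, 140, 192, 225, 278] ⇒ [12, 53, 79, 144, 196, 229, 282]
  UxaIII AGCAG/2: at [67, 86, 135, 176, 252] ⇒ [69, 88, 137, 178, 254]
  DwuII GGAG/3: at [35, 120, 157, 287] ⇒ [38, 123, 160, 290]

All cut coordinates (distinct, sorted): [12, 23, 31, 38, 53, 63, 69, 79, 88, 96, 108, 123, 130, 137, 144, 160, 178, 188, 196, 203, 229, 243, 254, 266, 282, 290]

Fragment lengths:
  [0,12): 12 bp
  [12,23): 11 bp
  [23,31): 8 bp
  [31,38): 7 bp
  [38,53): 15 bp
  [53,63): 10 bp
  [63,69): 6 bp
  [69,79): 10 bp
  [79,88): 9 bp
  [88,96): 8 bp
  [96,108): 12 bp
  [108,123): 15 bp
  [123,130): 7 bp
  [130,137): 7 bp
  [137,144): 7 bp
  [144,160): 16 bp
  [160,178): 18 bp
  [178,188): 10 bp
  [188,196): 8 bp
  [196,203): 7 bp
  [203,229): 26 bp
  [229,243): 14 bp
  [243,254): 11 bp
  [254,266): 12 bp
  [266,282): 16 bp
  [282,290): 8 bp
  [290,298): 8 bp

[6,7,7,7,7,7,8,8,8,8,8,9,10,10,10,11,11,12,12,12,14,15,15,16,16,18,26]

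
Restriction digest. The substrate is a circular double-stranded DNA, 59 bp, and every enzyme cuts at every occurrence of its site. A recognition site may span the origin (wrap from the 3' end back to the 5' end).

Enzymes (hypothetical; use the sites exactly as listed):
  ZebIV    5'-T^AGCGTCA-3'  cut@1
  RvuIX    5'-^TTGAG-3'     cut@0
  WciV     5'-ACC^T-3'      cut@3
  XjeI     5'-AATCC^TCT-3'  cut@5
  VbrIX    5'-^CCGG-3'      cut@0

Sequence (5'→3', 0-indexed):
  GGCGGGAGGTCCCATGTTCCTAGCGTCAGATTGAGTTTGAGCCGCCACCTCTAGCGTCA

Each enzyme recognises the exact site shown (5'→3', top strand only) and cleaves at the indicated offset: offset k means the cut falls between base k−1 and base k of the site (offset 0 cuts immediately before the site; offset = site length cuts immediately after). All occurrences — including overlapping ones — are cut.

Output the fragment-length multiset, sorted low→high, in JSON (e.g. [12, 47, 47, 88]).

[3,6,9,13,28]

Site scan:
  ZebIV (TAGCGTCA, off=1): starts [20, 51] → cuts [21, 52]
  RvuIX (TTGAG, off=0): starts [30, 36] → cuts [30, 36]
  WciV (ACCT, off=3): starts [46] → cuts [49]
  XjeI (AATCCTCT, off=5): no sites
  VbrIX (CCGG, off=0): no sites

Pooled cuts: [21, 30, 36, 49, 52]

Fragments:
  21→30: 9 bp
  30→36: 6 bp
  36→49: 13 bp
  49→52: 3 bp
  52→21 (wrap): 59-52+21 = 28 bp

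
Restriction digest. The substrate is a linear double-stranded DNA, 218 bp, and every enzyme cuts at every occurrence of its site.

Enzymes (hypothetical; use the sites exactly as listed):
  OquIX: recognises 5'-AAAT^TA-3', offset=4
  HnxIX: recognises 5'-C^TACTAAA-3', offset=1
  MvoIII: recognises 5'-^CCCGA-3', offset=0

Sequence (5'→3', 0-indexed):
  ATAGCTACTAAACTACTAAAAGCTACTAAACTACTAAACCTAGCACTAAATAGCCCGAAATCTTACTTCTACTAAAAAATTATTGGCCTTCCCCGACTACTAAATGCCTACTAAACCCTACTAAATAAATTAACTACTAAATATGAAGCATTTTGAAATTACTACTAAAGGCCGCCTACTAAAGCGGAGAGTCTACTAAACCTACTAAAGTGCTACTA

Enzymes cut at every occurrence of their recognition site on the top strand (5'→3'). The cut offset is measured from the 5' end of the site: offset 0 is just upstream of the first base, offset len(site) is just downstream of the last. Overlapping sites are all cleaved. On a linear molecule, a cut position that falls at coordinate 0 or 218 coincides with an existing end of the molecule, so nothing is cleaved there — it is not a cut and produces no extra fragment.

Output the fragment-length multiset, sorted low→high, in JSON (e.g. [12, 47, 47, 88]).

Site scan:
  OquIX (AAATTA, off=4): starts [76, 126, 155] → cuts [80, 130, 159]
  HnxIX (CTACTAAA, off=1): starts [4, 12, 22, 30, 68, 96, 107, 117, 133, 161, 175, 192, 201] → cuts [5, 13, 23, 31, 69, 97, 108, 118, 134, 162, 176, 193, 202]
  MvoIII (CCCGA, off=0): starts [53, 91] → cuts [53, 91]

All cut coordinates (distinct, sorted): [5, 13, 23, 31, 53, 69, 80, 91, 97, 108, 118, 130, 134, 159, 162, 176, 193, 202]

Fragment lengths:
  [0,5): 5 bp
  [5,13): 8 bp
  [13,23): 10 bp
  [23,31): 8 bp
  [31,53): 22 bp
  [53,69): 16 bp
  [69,80): 11 bp
  [80,91): 11 bp
  [91,97): 6 bp
  [97,108): 11 bp
  [108,118): 10 bp
  [118,130): 12 bp
  [130,134): 4 bp
  [134,159): 25 bp
  [159,162): 3 bp
  [162,176): 14 bp
  [176,193): 17 bp
  [193,202): 9 bp
  [202,218): 16 bp

[3,4,5,6,8,8,9,10,10,11,11,11,12,14,16,16,17,22,25]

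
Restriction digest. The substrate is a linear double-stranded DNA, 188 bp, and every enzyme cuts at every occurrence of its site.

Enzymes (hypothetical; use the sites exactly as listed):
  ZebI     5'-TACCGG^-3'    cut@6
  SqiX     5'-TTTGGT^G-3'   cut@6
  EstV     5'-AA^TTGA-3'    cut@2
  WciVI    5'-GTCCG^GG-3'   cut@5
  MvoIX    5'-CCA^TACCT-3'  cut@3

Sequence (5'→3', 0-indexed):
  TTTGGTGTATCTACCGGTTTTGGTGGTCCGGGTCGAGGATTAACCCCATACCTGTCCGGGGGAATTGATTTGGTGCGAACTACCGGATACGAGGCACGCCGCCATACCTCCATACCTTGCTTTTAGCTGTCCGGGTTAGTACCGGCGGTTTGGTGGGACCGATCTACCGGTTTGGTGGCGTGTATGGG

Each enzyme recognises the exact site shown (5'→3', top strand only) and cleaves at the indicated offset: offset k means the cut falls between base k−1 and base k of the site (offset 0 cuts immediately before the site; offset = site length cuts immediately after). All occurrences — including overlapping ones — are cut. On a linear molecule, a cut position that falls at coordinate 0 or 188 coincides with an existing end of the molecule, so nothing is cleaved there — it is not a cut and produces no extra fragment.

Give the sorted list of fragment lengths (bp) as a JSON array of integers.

[6,6,6,6,7,8,9,10,10,11,12,12,12,16,18,18,21]

Site scan:
  ZebI TACCGG/6: at [11, 80, 139, 164] ⇒ [17, 86, 145, 170]
  SqiX TTTGGTG/6: at [0, 18, 68, 148, 170] ⇒ [6, 24, 74, 154, 176]
  EstV AATTGA/2: at [62] ⇒ [64]
  WciVI GTCCGGG/5: at [25, 53, 128] ⇒ [30, 58, 133]
  MvoIX CCATACCT/3: at [45, 101, 109] ⇒ [48, 104, 112]

Pooled cuts: [6, 17, 24, 30, 48, 58, 64, 74, 86, 104, 112, 133, 145, 154, 170, 176]

Fragment lengths:
  [0,6): 6 bp
  [6,17): 11 bp
  [17,24): 7 bp
  [24,30): 6 bp
  [30,48): 18 bp
  [48,58): 10 bp
  [58,64): 6 bp
  [64,74): 10 bp
  [74,86): 12 bp
  [86,104): 18 bp
  [104,112): 8 bp
  [112,133): 21 bp
  [133,145): 12 bp
  [145,154): 9 bp
  [154,170): 16 bp
  [170,176): 6 bp
  [176,188): 12 bp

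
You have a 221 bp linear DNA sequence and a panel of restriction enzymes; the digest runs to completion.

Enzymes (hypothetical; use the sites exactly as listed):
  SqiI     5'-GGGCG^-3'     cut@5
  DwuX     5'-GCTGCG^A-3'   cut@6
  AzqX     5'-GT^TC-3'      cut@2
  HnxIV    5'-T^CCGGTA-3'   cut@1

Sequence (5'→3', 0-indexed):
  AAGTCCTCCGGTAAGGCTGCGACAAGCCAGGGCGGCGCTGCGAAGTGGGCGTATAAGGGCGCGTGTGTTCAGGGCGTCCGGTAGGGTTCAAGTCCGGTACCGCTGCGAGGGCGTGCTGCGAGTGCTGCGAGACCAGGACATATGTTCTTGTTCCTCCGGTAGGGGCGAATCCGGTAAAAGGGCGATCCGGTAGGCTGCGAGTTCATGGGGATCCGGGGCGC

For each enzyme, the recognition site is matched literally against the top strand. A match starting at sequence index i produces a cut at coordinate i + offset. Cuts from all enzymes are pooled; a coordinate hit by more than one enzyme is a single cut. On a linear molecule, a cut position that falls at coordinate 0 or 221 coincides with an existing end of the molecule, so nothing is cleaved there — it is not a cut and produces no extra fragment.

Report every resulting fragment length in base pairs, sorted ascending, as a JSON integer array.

[1,1,2,3,3,4,6,6,6,7,7,7,8,8,9,9,10,10,12,13,13,14,14,14,16,18]

Per-enzyme occurrences:
  SqiI GGGCG/5: at [29, 46, 56, 71, 108, 162, 179, 215] ⇒ [34, 51, 61, 76, 113, 167, 184, 220]
  DwuX GCTGCGA/6: at [15, 36, 101, 114, 123, 193] ⇒ [21, 42, 107, 120, 129, 199]
  AzqX GTTC/2: at [66, 85, 143, 149, 200] ⇒ [68, 87, 145, 151, 202]
  HnxIV TCCGGTA/1: at [6, 76, 92, 154, 169, 185] ⇒ [7, 77, 93, 155, 170, 186]

All cut coordinates (distinct, sorted): [7, 21, 34, 42, 51, 61, 68, 76, 77, 87, 93, 107, 113, 120, 129, 145, 151, 155, 167, 170, 184, 186, 199, 202, 220]

Fragments:
  [0,7): 7 bp
  [7,21): 14 bp
  [21,34): 13 bp
  [34,42): 8 bp
  [42,51): 9 bp
  [51,61): 10 bp
  [61,68): 7 bp
  [68,76): 8 bp
  [76,77): 1 bp
  [77,87): 10 bp
  [87,93): 6 bp
  [93,107): 14 bp
  [107,113): 6 bp
  [113,120): 7 bp
  [120,129): 9 bp
  [129,145): 16 bp
  [145,151): 6 bp
  [151,155): 4 bp
  [155,167): 12 bp
  [167,170): 3 bp
  [170,184): 14 bp
  [184,186): 2 bp
  [186,199): 13 bp
  [199,202): 3 bp
  [202,220): 18 bp
  [220,221): 1 bp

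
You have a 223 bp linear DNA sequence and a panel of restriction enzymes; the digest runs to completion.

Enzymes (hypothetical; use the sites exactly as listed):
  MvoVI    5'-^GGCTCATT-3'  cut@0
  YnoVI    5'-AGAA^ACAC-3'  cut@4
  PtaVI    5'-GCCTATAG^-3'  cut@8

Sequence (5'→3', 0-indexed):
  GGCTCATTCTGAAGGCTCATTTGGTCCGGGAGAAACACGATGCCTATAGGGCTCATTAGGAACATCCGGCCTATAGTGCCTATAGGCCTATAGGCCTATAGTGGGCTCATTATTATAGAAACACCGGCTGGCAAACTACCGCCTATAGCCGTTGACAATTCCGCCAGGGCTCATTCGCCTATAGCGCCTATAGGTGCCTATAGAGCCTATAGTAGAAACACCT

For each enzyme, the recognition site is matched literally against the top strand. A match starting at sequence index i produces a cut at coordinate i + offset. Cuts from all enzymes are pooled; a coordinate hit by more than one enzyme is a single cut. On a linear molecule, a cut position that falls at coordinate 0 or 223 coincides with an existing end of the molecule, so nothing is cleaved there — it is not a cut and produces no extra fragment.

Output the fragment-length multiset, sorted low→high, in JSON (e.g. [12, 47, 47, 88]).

Scan for sites:
  MvoVI GGCTCATT/0: at [0, 13, 49, 103, 167] ⇒ [13, 49, 103, 167] (position 0 is a terminus of the linear molecule — no cut)
  YnoVI AGAAACAC/4: at [30, 116, 213] ⇒ [34, 120, 217]
  PtaVI GCCTATAG/8: at [41, 68, 77, 85, 93, 140, 176, 185, 195, 204] ⇒ [49, 76, 85, 93, 101, 148, 184, 193, 203, 212]

Pooled cuts: [13, 34, 49, 76, 85, 93, 101, 103, 120, 148, 167, 184, 193, 203, 212, 217]

Fragments:
  [0,13): 13 bp
  [13,34): 21 bp
  [34,49): 15 bp
  [49,76): 27 bp
  [76,85): 9 bp
  [85,93): 8 bp
  [93,101): 8 bp
  [101,103): 2 bp
  [103,120): 17 bp
  [120,148): 28 bp
  [148,167): 19 bp
  [167,184): 17 bp
  [184,193): 9 bp
  [193,203): 10 bp
  [203,212): 9 bp
  [212,217): 5 bp
  [217,223): 6 bp

[2,5,6,8,8,9,9,9,10,13,15,17,17,19,21,27,28]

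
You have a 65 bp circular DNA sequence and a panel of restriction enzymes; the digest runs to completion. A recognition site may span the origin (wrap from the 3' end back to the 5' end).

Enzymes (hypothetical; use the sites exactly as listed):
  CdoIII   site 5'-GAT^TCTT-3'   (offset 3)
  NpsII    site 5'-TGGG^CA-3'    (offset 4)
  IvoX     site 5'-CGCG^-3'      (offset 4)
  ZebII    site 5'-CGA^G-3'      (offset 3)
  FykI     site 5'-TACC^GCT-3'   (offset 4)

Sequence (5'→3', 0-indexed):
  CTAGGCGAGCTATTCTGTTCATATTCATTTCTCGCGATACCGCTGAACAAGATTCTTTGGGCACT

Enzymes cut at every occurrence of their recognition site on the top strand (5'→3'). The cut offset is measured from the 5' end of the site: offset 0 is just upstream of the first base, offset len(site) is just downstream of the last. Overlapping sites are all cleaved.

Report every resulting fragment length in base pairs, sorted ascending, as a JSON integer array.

[5,8,12,12,28]

Per-enzyme occurrences:
  CdoIII (GATTCTT, off=3): starts [50] → cuts [53]
  NpsII (TGGGCA, off=4): starts [57] → cuts [61]
  IvoX (CGCG, off=4): starts [32] → cuts [36]
  ZebII (CGAG, off=3): starts [5] → cuts [8]
  FykI (TACCGCT, off=4): starts [37] → cuts [41]

Pooled cuts: [8, 36, 41, 53, 61]

Fragments:
  8→36: 28 bp
  36→41: 5 bp
  41→53: 12 bp
  53→61: 8 bp
  61→8 (wrap): 65-61+8 = 12 bp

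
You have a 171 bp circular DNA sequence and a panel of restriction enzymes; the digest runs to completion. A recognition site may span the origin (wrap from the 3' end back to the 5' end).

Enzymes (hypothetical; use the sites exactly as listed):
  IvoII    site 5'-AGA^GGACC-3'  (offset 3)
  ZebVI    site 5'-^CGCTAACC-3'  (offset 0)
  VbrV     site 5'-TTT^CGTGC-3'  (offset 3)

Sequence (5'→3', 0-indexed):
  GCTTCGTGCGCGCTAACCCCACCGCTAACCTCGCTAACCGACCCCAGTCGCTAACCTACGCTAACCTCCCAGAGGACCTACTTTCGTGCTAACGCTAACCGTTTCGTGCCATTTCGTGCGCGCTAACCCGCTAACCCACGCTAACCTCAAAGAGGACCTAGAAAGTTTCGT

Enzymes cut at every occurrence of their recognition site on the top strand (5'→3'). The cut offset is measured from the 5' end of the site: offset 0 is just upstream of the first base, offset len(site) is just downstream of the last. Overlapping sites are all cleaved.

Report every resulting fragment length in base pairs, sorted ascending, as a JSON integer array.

Scan for sites:
  IvoII AGAGGACC/3: at [70, 150] ⇒ [73, 153]
  ZebVI CGCTAACC/0: at [10, 22, 31, 48, 58, 92, 120, 128, 138] ⇒ [10, 22, 31, 48, 58, 92, 120, 128, 138]
  VbrV TTTCGTGC/3: at [81, 101, 111, 165] ⇒ [84, 104, 114, 168]

Pooled cuts: [10, 22, 31, 48, 58, 73, 84, 92, 104, 114, 120, 128, 138, 153, 168]

Fragments:
  10→22: 12 bp
  22→31: 9 bp
  31→48: 17 bp
  48→58: 10 bp
  58→73: 15 bp
  73→84: 11 bp
  84→92: 8 bp
  92→104: 12 bp
  104→114: 10 bp
  114→120: 6 bp
  120→128: 8 bp
  128→138: 10 bp
  138→153: 15 bp
  153→168: 15 bp
  168→10 (wrap): 171-168+10 = 13 bp

[6,8,8,9,10,10,10,11,12,12,13,15,15,15,17]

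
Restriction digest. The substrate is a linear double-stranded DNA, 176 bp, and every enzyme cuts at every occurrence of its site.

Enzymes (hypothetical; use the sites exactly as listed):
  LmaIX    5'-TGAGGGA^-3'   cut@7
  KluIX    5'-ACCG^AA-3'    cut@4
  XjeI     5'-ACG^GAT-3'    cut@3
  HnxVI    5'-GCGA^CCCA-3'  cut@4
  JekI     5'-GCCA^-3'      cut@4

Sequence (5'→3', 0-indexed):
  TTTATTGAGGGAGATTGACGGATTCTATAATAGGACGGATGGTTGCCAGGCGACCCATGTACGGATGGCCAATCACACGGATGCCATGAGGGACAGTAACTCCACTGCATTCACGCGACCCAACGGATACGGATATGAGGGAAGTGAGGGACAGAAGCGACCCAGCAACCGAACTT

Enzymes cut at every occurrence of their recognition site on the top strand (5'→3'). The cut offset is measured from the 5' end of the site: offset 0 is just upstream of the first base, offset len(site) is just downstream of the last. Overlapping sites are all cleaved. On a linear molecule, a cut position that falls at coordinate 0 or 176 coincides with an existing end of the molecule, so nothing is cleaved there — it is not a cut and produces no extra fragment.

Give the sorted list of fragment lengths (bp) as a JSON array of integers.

Per-enzyme occurrences:
  LmaIX TGAGGGA/7: at [5, 86, 135, 144] ⇒ [12, 93, 142, 151]
  KluIX ACCGAA/4: at [167] ⇒ [171]
  XjeI ACGGAT/3: at [17, 34, 60, 76, 122, 128] ⇒ [20, 37, 63, 79, 125, 131]
  HnxVI GCGACCCA/4: at [49, 114, 156] ⇒ [53, 118, 160]
  JekI GCCA/4: at [44, 67, 82] ⇒ [48, 71, 86]

Pooled cuts: [12, 20, 37, 48, 53, 63, 71, 79, 86, 93, 118, 125, 131, 142, 151, 160, 171]

Fragment lengths:
  [0,12): 12 bp
  [12,20): 8 bp
  [20,37): 17 bp
  [37,48): 11 bp
  [48,53): 5 bp
  [53,63): 10 bp
  [63,71): 8 bp
  [71,79): 8 bp
  [79,86): 7 bp
  [86,93): 7 bp
  [93,118): 25 bp
  [118,125): 7 bp
  [125,131): 6 bp
  [131,142): 11 bp
  [142,151): 9 bp
  [151,160): 9 bp
  [160,171): 11 bp
  [171,176): 5 bp

[5,5,6,7,7,7,8,8,8,9,9,10,11,11,11,12,17,25]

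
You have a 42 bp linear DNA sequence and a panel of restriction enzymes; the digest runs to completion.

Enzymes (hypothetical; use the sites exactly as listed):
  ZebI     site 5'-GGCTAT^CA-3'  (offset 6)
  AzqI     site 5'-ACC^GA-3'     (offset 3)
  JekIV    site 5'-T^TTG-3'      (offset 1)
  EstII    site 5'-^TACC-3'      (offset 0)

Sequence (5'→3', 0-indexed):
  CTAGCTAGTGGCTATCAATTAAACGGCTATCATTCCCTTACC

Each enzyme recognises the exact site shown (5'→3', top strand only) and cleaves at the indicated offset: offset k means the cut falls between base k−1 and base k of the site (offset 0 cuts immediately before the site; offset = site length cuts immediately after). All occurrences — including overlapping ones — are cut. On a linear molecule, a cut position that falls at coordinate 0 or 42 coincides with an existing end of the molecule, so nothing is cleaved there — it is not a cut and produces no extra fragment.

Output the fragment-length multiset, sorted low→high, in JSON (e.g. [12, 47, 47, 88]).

[4,8,15,15]

Site scan:
  ZebI GGCTATCA/6: at [9, 24] ⇒ [15, 30]
  AzqI (ACCGA, off=3): no sites
  JekIV (TTTG, off=1): no sites
  EstII TACC/0: at [38] ⇒ [38]

Pooled cuts: [15, 30, 38]

Fragment lengths:
  [0,15): 15 bp
  [15,30): 15 bp
  [30,38): 8 bp
  [38,42): 4 bp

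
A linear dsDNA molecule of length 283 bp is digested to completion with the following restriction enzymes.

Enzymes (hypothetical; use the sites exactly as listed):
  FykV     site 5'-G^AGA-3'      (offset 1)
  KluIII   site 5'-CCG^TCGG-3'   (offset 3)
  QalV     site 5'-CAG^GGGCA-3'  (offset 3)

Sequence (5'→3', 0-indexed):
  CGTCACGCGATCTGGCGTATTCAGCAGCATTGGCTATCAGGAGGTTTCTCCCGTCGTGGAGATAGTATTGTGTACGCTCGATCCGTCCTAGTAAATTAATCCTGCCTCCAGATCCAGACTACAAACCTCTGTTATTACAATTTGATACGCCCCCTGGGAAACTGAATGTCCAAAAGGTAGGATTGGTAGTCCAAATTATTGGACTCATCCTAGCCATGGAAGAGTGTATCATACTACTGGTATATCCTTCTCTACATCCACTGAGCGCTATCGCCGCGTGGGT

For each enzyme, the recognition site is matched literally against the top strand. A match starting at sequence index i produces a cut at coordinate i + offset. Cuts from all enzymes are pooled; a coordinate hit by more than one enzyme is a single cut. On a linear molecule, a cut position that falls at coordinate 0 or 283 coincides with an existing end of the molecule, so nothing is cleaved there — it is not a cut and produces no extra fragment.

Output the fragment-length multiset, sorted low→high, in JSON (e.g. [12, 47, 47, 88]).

Site scan:
  FykV GAGA/1: at [58] ⇒ [59]
  KluIII (CCGTCGG, off=3): no sites
  QalV (CAGGGGCA, off=3): no sites

All cut coordinates (distinct, sorted): [59]

Fragments:
  [0,59): 59 bp
  [59,283): 224 bp

[59,224]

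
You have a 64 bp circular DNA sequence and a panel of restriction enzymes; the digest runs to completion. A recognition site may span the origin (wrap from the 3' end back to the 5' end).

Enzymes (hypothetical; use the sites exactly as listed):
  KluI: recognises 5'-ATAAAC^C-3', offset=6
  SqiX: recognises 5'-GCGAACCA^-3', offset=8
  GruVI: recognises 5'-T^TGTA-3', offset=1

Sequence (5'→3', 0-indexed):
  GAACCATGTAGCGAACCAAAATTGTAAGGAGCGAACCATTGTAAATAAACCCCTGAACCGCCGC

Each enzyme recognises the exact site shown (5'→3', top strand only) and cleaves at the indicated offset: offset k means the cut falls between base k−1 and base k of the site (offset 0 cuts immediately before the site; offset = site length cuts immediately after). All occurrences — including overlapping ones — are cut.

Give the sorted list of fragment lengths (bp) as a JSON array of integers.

[1,4,11,12,16,20]

Site scan:
  KluI ATAAACC/6: at [44] ⇒ [50]
  SqiX GCGAACCA/8: at [10, 30, 62] ⇒ [6, 18, 38]
  GruVI TTGTA/1: at [21, 38] ⇒ [22, 39]

All cut coordinates (distinct, sorted): [6, 18, 22, 38, 39, 50]

Fragment lengths:
  6→18: 12 bp
  18→22: 4 bp
  22→38: 16 bp
  38→39: 1 bp
  39→50: 11 bp
  50→6 (wrap): 64-50+6 = 20 bp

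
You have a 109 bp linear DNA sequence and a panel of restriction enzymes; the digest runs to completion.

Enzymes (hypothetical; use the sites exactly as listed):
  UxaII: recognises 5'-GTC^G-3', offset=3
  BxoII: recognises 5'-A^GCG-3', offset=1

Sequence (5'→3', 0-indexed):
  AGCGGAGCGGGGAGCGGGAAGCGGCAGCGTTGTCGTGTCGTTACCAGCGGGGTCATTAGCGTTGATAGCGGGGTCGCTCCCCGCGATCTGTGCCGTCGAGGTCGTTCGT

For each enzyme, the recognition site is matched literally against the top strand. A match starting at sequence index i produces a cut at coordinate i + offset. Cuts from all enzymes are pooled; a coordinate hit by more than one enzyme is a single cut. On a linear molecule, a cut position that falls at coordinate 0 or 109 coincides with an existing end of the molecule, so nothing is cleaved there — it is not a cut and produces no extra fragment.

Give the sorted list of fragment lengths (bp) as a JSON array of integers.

[1,5,5,6,6,6,7,7,7,8,8,9,12,22]

Site scan:
  UxaII (GTCG, off=3): starts [31, 36, 72, 94, 100] → cuts [34, 39, 75, 97, 103]
  BxoII (AGCG, off=1): starts [0, 5, 12, 19, 25, 45, 57, 66] → cuts [1, 6, 13, 20, 26, 46, 58, 67]

All cut coordinates (distinct, sorted): [1, 6, 13, 20, 26, 34, 39, 46, 58, 67, 75, 97, 103]

Fragment lengths:
  [0,1): 1 bp
  [1,6): 5 bp
  [6,13): 7 bp
  [13,20): 7 bp
  [20,26): 6 bp
  [26,34): 8 bp
  [34,39): 5 bp
  [39,46): 7 bp
  [46,58): 12 bp
  [58,67): 9 bp
  [67,75): 8 bp
  [75,97): 22 bp
  [97,103): 6 bp
  [103,109): 6 bp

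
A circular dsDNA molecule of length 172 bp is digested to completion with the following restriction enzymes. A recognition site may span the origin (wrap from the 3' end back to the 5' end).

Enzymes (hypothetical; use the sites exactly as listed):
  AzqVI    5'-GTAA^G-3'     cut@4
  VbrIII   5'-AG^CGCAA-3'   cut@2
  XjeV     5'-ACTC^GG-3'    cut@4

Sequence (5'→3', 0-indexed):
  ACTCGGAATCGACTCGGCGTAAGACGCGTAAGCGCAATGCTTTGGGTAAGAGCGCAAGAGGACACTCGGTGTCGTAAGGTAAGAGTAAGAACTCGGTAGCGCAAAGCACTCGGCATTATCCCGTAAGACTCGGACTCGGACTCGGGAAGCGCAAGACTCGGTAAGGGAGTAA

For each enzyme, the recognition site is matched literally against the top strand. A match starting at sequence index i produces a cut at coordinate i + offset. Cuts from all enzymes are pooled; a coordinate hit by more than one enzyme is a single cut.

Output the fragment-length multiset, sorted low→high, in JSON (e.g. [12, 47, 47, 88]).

[1,3,5,5,5,5,6,6,6,6,6,7,9,10,10,11,12,12,15,15,17]

Per-enzyme occurrences:
  AzqVI GTAAG/4: at [18, 27, 45, 73, 78, 84, 122, 160] ⇒ [22, 31, 49, 77, 82, 88, 126, 164]
  VbrIII AGCGCAA/2: at [30, 50, 97, 147] ⇒ [32, 52, 99, 149]
  XjeV ACTCGG/4: at [0, 11, 63, 90, 107, 127, 133, 139, 155] ⇒ [4, 15, 67, 94, 111, 131, 137, 143, 159]

All cut coordinates (distinct, sorted): [4, 15, 22, 31, 32, 49, 52, 67, 77, 82, 88, 94, 99, 111, 126, 131, 137, 143, 149, 159, 164]

Fragment lengths:
  4→15: 11 bp
  15→22: 7 bp
  22→31: 9 bp
  31→32: 1 bp
  32→49: 17 bp
  49→52: 3 bp
  52→67: 15 bp
  67→77: 10 bp
  77→82: 5 bp
  82→88: 6 bp
  88→94: 6 bp
  94→99: 5 bp
  99→111: 12 bp
  111→126: 15 bp
  126→131: 5 bp
  131→137: 6 bp
  137→143: 6 bp
  143→149: 6 bp
  149→159: 10 bp
  159→164: 5 bp
  164→4 (wrap): 172-164+4 = 12 bp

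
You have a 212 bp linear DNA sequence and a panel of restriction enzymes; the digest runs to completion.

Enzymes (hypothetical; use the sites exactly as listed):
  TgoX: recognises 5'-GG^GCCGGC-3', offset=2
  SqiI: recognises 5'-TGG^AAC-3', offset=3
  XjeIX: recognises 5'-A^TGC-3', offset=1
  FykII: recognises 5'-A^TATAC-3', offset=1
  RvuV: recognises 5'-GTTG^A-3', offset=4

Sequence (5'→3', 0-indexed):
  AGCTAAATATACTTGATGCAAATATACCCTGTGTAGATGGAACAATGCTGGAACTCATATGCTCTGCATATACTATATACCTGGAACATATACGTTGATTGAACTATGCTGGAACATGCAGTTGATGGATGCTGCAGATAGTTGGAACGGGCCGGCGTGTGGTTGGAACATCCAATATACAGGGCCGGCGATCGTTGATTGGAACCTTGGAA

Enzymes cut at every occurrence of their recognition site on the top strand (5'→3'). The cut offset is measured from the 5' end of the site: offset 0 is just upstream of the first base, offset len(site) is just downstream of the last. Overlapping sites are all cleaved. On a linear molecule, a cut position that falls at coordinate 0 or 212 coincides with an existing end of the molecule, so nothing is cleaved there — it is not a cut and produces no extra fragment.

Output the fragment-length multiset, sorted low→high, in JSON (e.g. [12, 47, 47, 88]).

[4,4,5,5,5,5,6,6,6,7,7,8,8,8,9,9,9,9,9,9,10,14,16,16,18]

Per-enzyme occurrences:
  TgoX GGGCCGGC/2: at [148, 181] ⇒ [150, 183]
  SqiI TGGAAC/3: at [37, 48, 81, 109, 142, 163, 199] ⇒ [40, 51, 84, 112, 145, 166, 202]
  XjeIX ATGC/1: at [15, 44, 58, 105, 115, 128] ⇒ [16, 45, 59, 106, 116, 129]
  FykII ATATAC/1: at [6, 21, 67, 74, 87, 174] ⇒ [7, 22, 68, 75, 88, 175]
  RvuV GTTGA/4: at [93, 120, 193] ⇒ [97, 124, 197]

Pooled cuts: [7, 16, 22, 40, 45, 51, 59, 68, 75, 84, 88, 97, 106, 112, 116, 124, 129, 145, 150, 166, 175, 183, 197, 202]

Fragment lengths:
  [0,7): 7 bp
  [7,16): 9 bp
  [16,22): 6 bp
  [22,40): 18 bp
  [40,45): 5 bp
  [45,51): 6 bp
  [51,59): 8 bp
  [59,68): 9 bp
  [68,75): 7 bp
  [75,84): 9 bp
  [84,88): 4 bp
  [88,97): 9 bp
  [97,106): 9 bp
  [106,112): 6 bp
  [112,116): 4 bp
  [116,124): 8 bp
  [124,129): 5 bp
  [129,145): 16 bp
  [145,150): 5 bp
  [150,166): 16 bp
  [166,175): 9 bp
  [175,183): 8 bp
  [183,197): 14 bp
  [197,202): 5 bp
  [202,212): 10 bp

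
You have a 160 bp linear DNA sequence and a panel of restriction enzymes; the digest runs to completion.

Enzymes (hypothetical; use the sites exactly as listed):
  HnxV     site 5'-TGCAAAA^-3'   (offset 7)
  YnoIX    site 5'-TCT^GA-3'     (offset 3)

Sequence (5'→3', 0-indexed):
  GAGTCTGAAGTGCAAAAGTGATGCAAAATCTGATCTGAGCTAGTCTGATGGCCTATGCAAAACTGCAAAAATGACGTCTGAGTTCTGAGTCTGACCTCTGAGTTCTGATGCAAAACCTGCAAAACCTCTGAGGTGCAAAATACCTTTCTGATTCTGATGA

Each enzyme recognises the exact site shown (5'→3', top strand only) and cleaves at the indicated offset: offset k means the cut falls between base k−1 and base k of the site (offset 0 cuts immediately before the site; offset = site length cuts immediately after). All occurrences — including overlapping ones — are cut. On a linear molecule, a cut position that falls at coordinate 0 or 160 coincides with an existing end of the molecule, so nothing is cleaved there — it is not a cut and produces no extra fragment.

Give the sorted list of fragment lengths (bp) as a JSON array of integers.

Per-enzyme occurrences:
  HnxV (TGCAAAA, off=7): starts [10, 21, 55, 63, 108, 117, 133] → cuts [17, 28, 62, 70, 115, 124, 140]
  YnoIX (TCTGA, off=3): starts [3, 28, 33, 43, 76, 83, 89, 96, 103, 126, 146, 152] → cuts [6, 31, 36, 46, 79, 86, 92, 99, 106, 129, 149, 155]

All cut coordinates (distinct, sorted): [6, 17, 28, 31, 36, 46, 62, 70, 79, 86, 92, 99, 106, 115, 124, 129, 140, 149, 155]

Fragments:
  [0,6): 6 bp
  [6,17): 11 bp
  [17,28): 11 bp
  [28,31): 3 bp
  [31,36): 5 bp
  [36,46): 10 bp
  [46,62): 16 bp
  [62,70): 8 bp
  [70,79): 9 bp
  [79,86): 7 bp
  [86,92): 6 bp
  [92,99): 7 bp
  [99,106): 7 bp
  [106,115): 9 bp
  [115,124): 9 bp
  [124,129): 5 bp
  [129,140): 11 bp
  [140,149): 9 bp
  [149,155): 6 bp
  [155,160): 5 bp

[3,5,5,5,6,6,6,7,7,7,8,9,9,9,9,10,11,11,11,16]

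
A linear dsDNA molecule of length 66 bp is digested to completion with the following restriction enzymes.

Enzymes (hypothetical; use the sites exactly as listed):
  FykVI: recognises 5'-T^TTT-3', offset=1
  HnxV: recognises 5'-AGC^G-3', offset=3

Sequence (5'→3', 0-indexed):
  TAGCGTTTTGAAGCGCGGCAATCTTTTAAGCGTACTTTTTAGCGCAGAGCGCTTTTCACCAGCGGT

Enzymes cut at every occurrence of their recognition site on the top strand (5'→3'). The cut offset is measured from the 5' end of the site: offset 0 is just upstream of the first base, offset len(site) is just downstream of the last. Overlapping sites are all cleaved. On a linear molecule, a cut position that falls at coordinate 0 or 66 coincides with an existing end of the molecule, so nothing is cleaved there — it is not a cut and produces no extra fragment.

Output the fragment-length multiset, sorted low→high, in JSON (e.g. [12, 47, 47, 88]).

Scan for sites:
  FykVI TTTT/1: at [5, 23, 35, 36, 52] ⇒ [6, 24, 36, 37, 53]
  HnxV AGCG/3: at [1, 11, 28, 40, 47, 60] ⇒ [4, 14, 31, 43, 50, 63]

Pooled cuts: [4, 6, 14, 24, 31, 36, 37, 43, 50, 53, 63]

Fragments:
  [0,4): 4 bp
  [4,6): 2 bp
  [6,14): 8 bp
  [14,24): 10 bp
  [24,31): 7 bp
  [31,36): 5 bp
  [36,37): 1 bp
  [37,43): 6 bp
  [43,50): 7 bp
  [50,53): 3 bp
  [53,63): 10 bp
  [63,66): 3 bp

[1,2,3,3,4,5,6,7,7,8,10,10]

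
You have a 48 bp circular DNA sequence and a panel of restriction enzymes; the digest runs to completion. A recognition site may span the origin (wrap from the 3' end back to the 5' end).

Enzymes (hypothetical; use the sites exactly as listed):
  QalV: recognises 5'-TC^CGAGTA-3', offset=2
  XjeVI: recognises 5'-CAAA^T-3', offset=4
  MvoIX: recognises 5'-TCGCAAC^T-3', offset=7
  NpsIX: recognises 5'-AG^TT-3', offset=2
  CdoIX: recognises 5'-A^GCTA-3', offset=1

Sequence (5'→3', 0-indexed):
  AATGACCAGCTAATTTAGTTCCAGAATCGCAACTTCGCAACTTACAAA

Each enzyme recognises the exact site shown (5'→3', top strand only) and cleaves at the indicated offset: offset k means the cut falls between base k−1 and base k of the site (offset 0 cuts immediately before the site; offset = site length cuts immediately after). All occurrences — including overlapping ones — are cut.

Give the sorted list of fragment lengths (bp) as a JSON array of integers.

[8,10,15,15]

Site scan:
  QalV (TCCGAGTA, off=2): no sites
  XjeVI (CAAAT, off=4): no sites
  MvoIX (TCGCAACT, off=7): starts [26, 34] → cuts [33, 41]
  NpsIX (AGTT, off=2): starts [16] → cuts [18]
  CdoIX (AGCTA, off=1): starts [7] → cuts [8]

All cut coordinates (distinct, sorted): [8, 18, 33, 41]

Fragment lengths:
  8→18: 10 bp
  18→33: 15 bp
  33→41: 8 bp
  41→8 (wrap): 48-41+8 = 15 bp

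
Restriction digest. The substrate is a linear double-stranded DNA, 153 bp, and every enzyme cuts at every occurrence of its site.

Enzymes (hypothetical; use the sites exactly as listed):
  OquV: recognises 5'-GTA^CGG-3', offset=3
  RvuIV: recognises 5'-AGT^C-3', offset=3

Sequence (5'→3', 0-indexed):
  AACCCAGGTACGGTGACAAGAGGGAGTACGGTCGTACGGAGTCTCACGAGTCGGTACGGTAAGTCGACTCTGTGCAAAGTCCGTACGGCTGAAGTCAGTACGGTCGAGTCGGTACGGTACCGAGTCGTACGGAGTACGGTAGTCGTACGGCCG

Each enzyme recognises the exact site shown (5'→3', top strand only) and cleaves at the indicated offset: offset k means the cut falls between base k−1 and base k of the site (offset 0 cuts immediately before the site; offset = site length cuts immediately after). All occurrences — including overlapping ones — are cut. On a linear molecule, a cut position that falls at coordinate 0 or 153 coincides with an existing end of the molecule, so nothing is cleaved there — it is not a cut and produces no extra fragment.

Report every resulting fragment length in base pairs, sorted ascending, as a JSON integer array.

Per-enzyme occurrences:
  OquV GTACGG/3: at [7, 25, 33, 53, 82, 97, 111, 126, 133, 144] ⇒ [10, 28, 36, 56, 85, 100, 114, 129, 136, 147]
  RvuIV AGTC/3: at [39, 48, 61, 77, 92, 106, 122, 140] ⇒ [42, 51, 64, 80, 95, 109, 125, 143]

All cut coordinates (distinct, sorted): [10, 28, 36, 42, 51, 56, 64, 80, 85, 95, 100, 109, 114, 125, 129, 136, 143, 147]

Fragment lengths:
  [0,10): 10 bp
  [10,28): 18 bp
  [28,36): 8 bp
  [36,42): 6 bp
  [42,51): 9 bp
  [51,56): 5 bp
  [56,64): 8 bp
  [64,80): 16 bp
  [80,85): 5 bp
  [85,95): 10 bp
  [95,100): 5 bp
  [100,109): 9 bp
  [109,114): 5 bp
  [114,125): 11 bp
  [125,129): 4 bp
  [129,136): 7 bp
  [136,143): 7 bp
  [143,147): 4 bp
  [147,153): 6 bp

[4,4,5,5,5,5,6,6,7,7,8,8,9,9,10,10,11,16,18]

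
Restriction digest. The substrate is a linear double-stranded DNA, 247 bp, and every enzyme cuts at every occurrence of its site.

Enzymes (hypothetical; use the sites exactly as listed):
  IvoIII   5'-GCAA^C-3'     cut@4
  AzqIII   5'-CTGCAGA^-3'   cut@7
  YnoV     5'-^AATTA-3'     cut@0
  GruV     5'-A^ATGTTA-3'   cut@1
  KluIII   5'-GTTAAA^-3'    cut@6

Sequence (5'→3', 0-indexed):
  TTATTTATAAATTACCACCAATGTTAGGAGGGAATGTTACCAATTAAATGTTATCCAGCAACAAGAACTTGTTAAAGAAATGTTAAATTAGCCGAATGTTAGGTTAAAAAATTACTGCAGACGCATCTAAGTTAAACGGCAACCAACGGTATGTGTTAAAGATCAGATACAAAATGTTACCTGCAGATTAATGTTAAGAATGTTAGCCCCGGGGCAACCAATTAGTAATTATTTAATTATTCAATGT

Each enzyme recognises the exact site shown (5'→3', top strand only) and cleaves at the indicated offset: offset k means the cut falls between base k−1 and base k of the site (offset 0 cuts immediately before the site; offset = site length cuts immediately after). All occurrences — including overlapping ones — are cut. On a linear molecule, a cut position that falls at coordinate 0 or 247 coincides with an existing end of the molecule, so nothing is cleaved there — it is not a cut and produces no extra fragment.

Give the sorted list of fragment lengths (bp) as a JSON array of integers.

Per-enzyme occurrences:
  IvoIII GCAAC/4: at [57, 138, 213] ⇒ [61, 142, 217]
  AzqIII CTGCAGA/7: at [114, 180] ⇒ [121, 187]
  YnoV AATTA/0: at [9, 41, 85, 109, 219, 226, 234] ⇒ [9, 41, 85, 109, 219, 226, 234]
  GruV AATGTTA/1: at [19, 32, 46, 78, 94, 172, 189, 198] ⇒ [20, 33, 47, 79, 95, 173, 190, 199]
  KluIII GTTAAA/6: at [70, 81, 102, 130, 154] ⇒ [76, 87, 108, 136, 160]

All cut coordinates (distinct, sorted): [9, 20, 33, 41, 47, 61, 76, 79, 85, 87, 95, 108, 109, 121, 136, 142, 160, 173, 187, 190, 199, 217, 219, 226, 234]

Fragment lengths:
  [0,9): 9 bp
  [9,20): 11 bp
  [20,33): 13 bp
  [33,41): 8 bp
  [41,47): 6 bp
  [47,61): 14 bp
  [61,76): 15 bp
  [76,79): 3 bp
  [79,85): 6 bp
  [85,87): 2 bp
  [87,95): 8 bp
  [95,108): 13 bp
  [108,109): 1 bp
  [109,121): 12 bp
  [121,136): 15 bp
  [136,142): 6 bp
  [142,160): 18 bp
  [160,173): 13 bp
  [173,187): 14 bp
  [187,190): 3 bp
  [190,199): 9 bp
  [199,217): 18 bp
  [217,219): 2 bp
  [219,226): 7 bp
  [226,234): 8 bp
  [234,247): 13 bp

[1,2,2,3,3,6,6,6,7,8,8,8,9,9,11,12,13,13,13,13,14,14,15,15,18,18]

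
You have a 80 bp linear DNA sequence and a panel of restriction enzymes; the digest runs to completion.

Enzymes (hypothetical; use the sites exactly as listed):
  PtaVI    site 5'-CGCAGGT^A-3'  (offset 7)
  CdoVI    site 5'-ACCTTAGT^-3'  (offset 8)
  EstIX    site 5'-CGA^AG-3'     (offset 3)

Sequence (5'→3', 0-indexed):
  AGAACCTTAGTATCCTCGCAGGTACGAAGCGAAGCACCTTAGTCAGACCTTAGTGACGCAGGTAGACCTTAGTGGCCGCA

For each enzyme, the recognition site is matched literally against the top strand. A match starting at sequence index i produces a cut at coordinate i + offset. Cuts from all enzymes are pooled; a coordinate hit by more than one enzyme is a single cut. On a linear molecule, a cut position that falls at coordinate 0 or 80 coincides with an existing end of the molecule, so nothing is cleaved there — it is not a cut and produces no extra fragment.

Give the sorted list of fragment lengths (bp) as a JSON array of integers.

[4,5,7,9,10,11,11,11,12]

Scan for sites:
  PtaVI (CGCAGGTA, off=7): starts [16, 56] → cuts [23, 63]
  CdoVI (ACCTTAGT, off=8): starts [3, 35, 46, 65] → cuts [11, 43, 54, 73]
  EstIX (CGAAG, off=3): starts [24, 29] → cuts [27, 32]

All cut coordinates (distinct, sorted): [11, 23, 27, 32, 43, 54, 63, 73]

Fragments:
  [0,11): 11 bp
  [11,23): 12 bp
  [23,27): 4 bp
  [27,32): 5 bp
  [32,43): 11 bp
  [43,54): 11 bp
  [54,63): 9 bp
  [63,73): 10 bp
  [73,80): 7 bp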